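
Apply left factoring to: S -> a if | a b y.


Common prefix: 'a'
Factored: S -> a S', S' -> if | b y


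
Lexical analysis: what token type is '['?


Pattern: delimiter/punctuation
Type: PUNCTUATION


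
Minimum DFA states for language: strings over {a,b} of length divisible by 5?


Track length mod 5: states 0..4, accept at 0
Minimal DFA: 5 states


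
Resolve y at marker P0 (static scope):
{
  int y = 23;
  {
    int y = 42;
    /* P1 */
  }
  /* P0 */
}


y declared in the same block as P0
y = 23


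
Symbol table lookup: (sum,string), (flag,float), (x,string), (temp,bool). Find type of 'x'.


Lookup 'x' → type string


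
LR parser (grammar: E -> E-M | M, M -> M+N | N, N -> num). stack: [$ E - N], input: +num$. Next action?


'N' (not preceded by M+) is the handle for M -> N
Action: reduce (M -> N)


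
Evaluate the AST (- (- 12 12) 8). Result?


Evaluate inner: (- 12 12) = 0
Evaluate root: (- 0 8) = -8
Result: -8


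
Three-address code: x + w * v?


Break into single-operator statements:
t1 = w * v
t2 = x + t1


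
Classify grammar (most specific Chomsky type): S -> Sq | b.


Left-linear: every RHS is a terminal or one nonterminal followed by a terminal
Classification: Type 3 (Regular)


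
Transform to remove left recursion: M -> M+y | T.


Left-recursive alternatives: M+y; non-recursive: T
Introduce M': M -> TM', M' -> +yM' | ε


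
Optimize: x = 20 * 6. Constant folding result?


20 * 6 = 120 at compile time
Optimized: x = 120


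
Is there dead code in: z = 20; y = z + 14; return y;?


z is read by y's definition; y is returned
No dead code


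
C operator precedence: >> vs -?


'-' is additive (level 9); '>>' is shift (level 8)
Higher level binds tighter
'-' has higher precedence than '>>'


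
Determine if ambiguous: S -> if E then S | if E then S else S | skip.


dangling else: 'if E then if E then skip else skip' parses two ways
Ambiguous


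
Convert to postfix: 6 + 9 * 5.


* has higher precedence, evaluate 9*5 first
Postfix: 6 9 5 * +


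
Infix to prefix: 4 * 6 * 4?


left-to-right (same/higher precedence on left): tree is (* (* 4 6) 4)
Prefix: * * 4 6 4


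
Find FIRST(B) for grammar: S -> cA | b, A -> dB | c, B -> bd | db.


Per alternative of B: FIRST(bd) = {b}; FIRST(db) = {d}
FIRST(B) = {b, d}


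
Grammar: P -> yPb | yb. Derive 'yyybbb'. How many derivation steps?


Derivation: P => yPb => yyPbb => yyybbb
Steps: 3


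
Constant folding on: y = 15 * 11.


15 * 11 = 165 at compile time
Optimized: y = 165


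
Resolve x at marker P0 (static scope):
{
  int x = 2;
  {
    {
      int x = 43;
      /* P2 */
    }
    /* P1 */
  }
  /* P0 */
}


x declared in the same block as P0
x = 2


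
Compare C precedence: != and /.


'/' is multiplicative (level 10); '!=' is equality (level 6)
Higher level binds tighter
'/' has higher precedence than '!='


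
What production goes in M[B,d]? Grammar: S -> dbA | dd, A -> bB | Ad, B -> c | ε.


For [B, d]: ε is nullable and 'd' ∈ FOLLOW(B)
Entry: B -> ε


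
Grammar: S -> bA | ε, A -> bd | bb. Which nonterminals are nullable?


A nonterminal is nullable iff some alternative derives ε (directly, or every symbol in it is nullable)
Nullable: {S}


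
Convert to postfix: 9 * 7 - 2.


Left to right (same or higher precedence on left)
Postfix: 9 7 * 2 -


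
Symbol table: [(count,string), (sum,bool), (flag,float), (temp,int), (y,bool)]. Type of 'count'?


Lookup 'count' → type string


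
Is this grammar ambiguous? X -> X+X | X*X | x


'x+x*x' has two parse trees (no precedence encoded between + and *)
Ambiguous


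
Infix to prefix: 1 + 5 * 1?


'*' binds tighter: tree is (+ 1 (* 5 1))
Prefix: + 1 * 5 1


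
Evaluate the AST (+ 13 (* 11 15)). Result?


Evaluate inner: (* 11 15) = 165
Evaluate root: (+ 13 165) = 178
Result: 178


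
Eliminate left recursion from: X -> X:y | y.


Left-recursive alternatives: X:y; non-recursive: y
Introduce X': X -> yX', X' -> :yX' | ε


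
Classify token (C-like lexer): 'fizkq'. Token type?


Pattern: letter/underscore followed by alphanumerics, not a keyword
Type: IDENTIFIER


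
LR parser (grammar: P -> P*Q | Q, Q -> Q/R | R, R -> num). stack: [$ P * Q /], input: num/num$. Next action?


no handle; shift 'num'
Action: shift


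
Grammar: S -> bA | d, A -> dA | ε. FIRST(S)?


Per alternative of S: FIRST(bA) = {b}; FIRST(d) = {d}
FIRST(S) = {b, d}


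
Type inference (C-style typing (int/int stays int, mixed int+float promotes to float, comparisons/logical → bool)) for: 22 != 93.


Operand types: int != int
Rule: comparison yields bool
Result type: bool


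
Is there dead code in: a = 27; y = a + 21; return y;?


a is read by y's definition; y is returned
No dead code


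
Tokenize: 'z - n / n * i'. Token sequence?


Scan left to right, longest-match per lexeme
Tokens: ID(z), OP(-), ID(n), OP(/), ID(n), OP(*), ID(i)


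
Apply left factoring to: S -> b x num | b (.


Common prefix: 'b'
Factored: S -> b S', S' -> x num | (


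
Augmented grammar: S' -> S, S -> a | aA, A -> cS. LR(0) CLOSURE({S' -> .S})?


Start: S' -> .S
For each item with dot before a nonterminal B, add B -> .γ for every B-production
Closure: [S' -> .S, S -> .a, S -> .aA]


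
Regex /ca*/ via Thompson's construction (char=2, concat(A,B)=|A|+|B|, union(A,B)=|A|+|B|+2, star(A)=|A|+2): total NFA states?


Syntax tree has 2 char leaf(s), 0 union(s), 1 star(s)
chars contribute 2×2 = 4; each union adds +2; each star adds +2
Total: 4 + 0 + 2 = 6 states


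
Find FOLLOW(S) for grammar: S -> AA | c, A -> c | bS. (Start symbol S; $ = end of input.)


$ ∈ FOLLOW(S). For each A -> αBβ: add FIRST(β)\{ε} to FOLLOW(B); if β nullable, add FOLLOW(A).
FOLLOW(S) = {$, b, c}


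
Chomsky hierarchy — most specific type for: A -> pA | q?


Right-linear: every RHS is a terminal or a terminal followed by one nonterminal
Classification: Type 3 (Regular)


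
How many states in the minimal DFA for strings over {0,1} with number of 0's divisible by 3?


Track (count of 0) mod 3: states 0..2, accept at 0
Minimal DFA: 3 states


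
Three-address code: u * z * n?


Break into single-operator statements:
t1 = u * z
t2 = t1 * n


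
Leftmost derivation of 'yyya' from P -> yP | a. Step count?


Derivation: P => yP => yyP => yyyP => yyya
Steps: 4


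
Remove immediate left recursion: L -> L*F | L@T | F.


Left-recursive alternatives: L*F, L@T; non-recursive: F
Introduce L': L -> FL', L' -> *FL' | @TL' | ε


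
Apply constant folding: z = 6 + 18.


6 + 18 = 24 at compile time
Optimized: z = 24


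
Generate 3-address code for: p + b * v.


Break into single-operator statements:
t1 = b * v
t2 = p + t1


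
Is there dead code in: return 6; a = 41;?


statement follows a return and is unreachable
Dead: 'a = 41'


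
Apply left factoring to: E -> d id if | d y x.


Common prefix: 'd'
Factored: E -> d E', E' -> id if | y x


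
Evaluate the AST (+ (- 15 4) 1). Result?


Evaluate inner: (- 15 4) = 11
Evaluate root: (+ 11 1) = 12
Result: 12


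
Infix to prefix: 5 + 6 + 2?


left-to-right (same/higher precedence on left): tree is (+ (+ 5 6) 2)
Prefix: + + 5 6 2


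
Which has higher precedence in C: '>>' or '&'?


'>>' is shift (level 8); '&' is bitwise AND (level 5)
Higher level binds tighter
'>>' has higher precedence than '&'


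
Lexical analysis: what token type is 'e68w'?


Pattern: letter/underscore followed by alphanumerics, not a keyword
Type: IDENTIFIER


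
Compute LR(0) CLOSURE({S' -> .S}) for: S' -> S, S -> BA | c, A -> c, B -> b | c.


Start: S' -> .S
For each item with dot before a nonterminal B, add B -> .γ for every B-production
Closure: [S' -> .S, S -> .BA, S -> .c, B -> .b, B -> .c]


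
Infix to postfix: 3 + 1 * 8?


* has higher precedence, evaluate 1*8 first
Postfix: 3 1 8 * +


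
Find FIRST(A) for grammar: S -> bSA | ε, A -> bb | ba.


Per alternative of A: FIRST(bb) = {b}; FIRST(ba) = {b}
FIRST(A) = {b}


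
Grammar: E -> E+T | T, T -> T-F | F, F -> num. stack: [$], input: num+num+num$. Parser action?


no handle on stack; shift 'num'
Action: shift


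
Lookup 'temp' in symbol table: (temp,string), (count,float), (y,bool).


Lookup 'temp' → type string


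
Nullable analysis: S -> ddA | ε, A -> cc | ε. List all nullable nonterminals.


A nonterminal is nullable iff some alternative derives ε (directly, or every symbol in it is nullable)
Nullable: {A, S}


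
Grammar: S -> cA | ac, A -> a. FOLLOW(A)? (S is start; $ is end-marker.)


$ ∈ FOLLOW(S). For each A -> αBβ: add FIRST(β)\{ε} to FOLLOW(B); if β nullable, add FOLLOW(A).
FOLLOW(A) = {$}


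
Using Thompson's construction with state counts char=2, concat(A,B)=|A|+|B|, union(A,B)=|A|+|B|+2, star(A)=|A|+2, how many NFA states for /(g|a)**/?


Syntax tree has 2 char leaf(s), 1 union(s), 2 star(s)
chars contribute 2×2 = 4; each union adds +2; each star adds +2
Total: 4 + 2 + 4 = 10 states


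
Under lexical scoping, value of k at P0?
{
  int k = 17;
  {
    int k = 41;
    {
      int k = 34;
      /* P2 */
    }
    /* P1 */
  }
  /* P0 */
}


k declared in the same block as P0
k = 17


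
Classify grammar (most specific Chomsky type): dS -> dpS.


LHS has context (more than one symbol) and |LHS| ≤ |RHS|
Classification: Type 1 (Context-Sensitive)


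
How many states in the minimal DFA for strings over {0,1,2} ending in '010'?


Track the longest suffix of input matching a prefix of '010': 4 classes (prefixes of length 0..3)
Minimal DFA: 4 states


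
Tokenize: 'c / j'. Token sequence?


Scan left to right, longest-match per lexeme
Tokens: ID(c), OP(/), ID(j)


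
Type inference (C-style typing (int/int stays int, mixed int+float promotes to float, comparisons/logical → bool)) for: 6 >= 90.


Operand types: int >= int
Rule: comparison yields bool
Result type: bool


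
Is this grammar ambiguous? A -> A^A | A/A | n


'n^n/n' has two parse trees (no precedence encoded between ^ and /)
Ambiguous


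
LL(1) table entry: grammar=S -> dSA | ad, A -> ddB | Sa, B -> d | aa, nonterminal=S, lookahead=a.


For [S, a]: 'a' ∈ FIRST(ad)
Entry: S -> ad


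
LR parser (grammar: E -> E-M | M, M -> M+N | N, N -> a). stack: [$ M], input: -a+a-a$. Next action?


lookahead ∉ {+} so M won't extend; reduce E -> M
Action: reduce (E -> M)


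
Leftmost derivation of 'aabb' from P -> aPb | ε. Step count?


Derivation: P => aPb => aaPbb => aabb
Steps: 3


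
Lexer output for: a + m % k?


Scan left to right, longest-match per lexeme
Tokens: ID(a), OP(+), ID(m), OP(%), ID(k)


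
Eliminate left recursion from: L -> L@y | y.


Left-recursive alternatives: L@y; non-recursive: y
Introduce L': L -> yL', L' -> @yL' | ε


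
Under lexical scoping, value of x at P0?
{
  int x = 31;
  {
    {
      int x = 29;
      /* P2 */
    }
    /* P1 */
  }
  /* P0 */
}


x declared in the same block as P0
x = 31


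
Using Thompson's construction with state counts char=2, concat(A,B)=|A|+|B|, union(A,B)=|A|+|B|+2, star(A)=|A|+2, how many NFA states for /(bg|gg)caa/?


Syntax tree has 7 char leaf(s), 1 union(s), 0 star(s)
chars contribute 7×2 = 14; each union adds +2; each star adds +2
Total: 14 + 2 + 0 = 16 states


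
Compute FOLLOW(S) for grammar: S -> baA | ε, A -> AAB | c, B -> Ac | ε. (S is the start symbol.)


$ ∈ FOLLOW(S). For each A -> αBβ: add FIRST(β)\{ε} to FOLLOW(B); if β nullable, add FOLLOW(A).
FOLLOW(S) = {$}


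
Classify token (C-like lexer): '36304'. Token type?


Pattern: digits only
Type: INTEGER_LITERAL


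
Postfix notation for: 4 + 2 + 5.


Left to right (same or higher precedence on left)
Postfix: 4 2 + 5 +


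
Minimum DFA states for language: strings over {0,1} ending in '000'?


Track the longest suffix of input matching a prefix of '000': 4 classes (prefixes of length 0..3)
Minimal DFA: 4 states


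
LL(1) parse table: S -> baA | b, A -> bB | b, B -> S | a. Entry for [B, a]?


For [B, a]: 'a' ∈ FIRST(a)
Entry: B -> a


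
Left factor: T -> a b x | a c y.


Common prefix: 'a'
Factored: T -> a T', T' -> b x | c y


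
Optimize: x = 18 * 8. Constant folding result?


18 * 8 = 144 at compile time
Optimized: x = 144


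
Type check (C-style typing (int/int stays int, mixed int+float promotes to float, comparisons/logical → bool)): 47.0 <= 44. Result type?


Operand types: float <= int
Rule: comparison yields bool
Result type: bool


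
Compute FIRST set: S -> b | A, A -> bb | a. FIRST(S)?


Per alternative of S: FIRST(b) = {b}; FIRST(A) = {a, b}
FIRST(S) = {a, b}


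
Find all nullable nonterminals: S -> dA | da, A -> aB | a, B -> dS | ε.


A nonterminal is nullable iff some alternative derives ε (directly, or every symbol in it is nullable)
Nullable: {B}


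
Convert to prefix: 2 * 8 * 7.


left-to-right (same/higher precedence on left): tree is (* (* 2 8) 7)
Prefix: * * 2 8 7


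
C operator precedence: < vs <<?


'<<' is shift (level 8); '<' is relational (level 7)
Higher level binds tighter
'<<' has higher precedence than '<'


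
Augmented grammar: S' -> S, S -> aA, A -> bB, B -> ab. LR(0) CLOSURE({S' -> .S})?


Start: S' -> .S
For each item with dot before a nonterminal B, add B -> .γ for every B-production
Closure: [S' -> .S, S -> .aA]


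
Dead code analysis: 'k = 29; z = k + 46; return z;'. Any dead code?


k is read by z's definition; z is returned
No dead code


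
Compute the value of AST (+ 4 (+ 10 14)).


Evaluate inner: (+ 10 14) = 24
Evaluate root: (+ 4 24) = 28
Result: 28


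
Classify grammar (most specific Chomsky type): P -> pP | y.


Right-linear: every RHS is a terminal or a terminal followed by one nonterminal
Classification: Type 3 (Regular)


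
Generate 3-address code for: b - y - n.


Break into single-operator statements:
t1 = b - y
t2 = t1 - n


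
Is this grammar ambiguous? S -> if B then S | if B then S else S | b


dangling else: 'if B then if B then b else b' parses two ways
Ambiguous


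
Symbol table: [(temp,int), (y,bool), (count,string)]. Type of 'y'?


Lookup 'y' → type bool


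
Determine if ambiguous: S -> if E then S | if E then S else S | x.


dangling else: 'if E then if E then x else x' parses two ways
Ambiguous


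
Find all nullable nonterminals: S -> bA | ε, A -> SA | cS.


A nonterminal is nullable iff some alternative derives ε (directly, or every symbol in it is nullable)
Nullable: {S}


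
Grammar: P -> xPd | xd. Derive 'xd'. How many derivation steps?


Derivation: P => xd
Steps: 1


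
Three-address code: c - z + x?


Break into single-operator statements:
t1 = c - z
t2 = t1 + x


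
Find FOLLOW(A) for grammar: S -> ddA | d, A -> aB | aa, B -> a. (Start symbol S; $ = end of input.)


$ ∈ FOLLOW(S). For each A -> αBβ: add FIRST(β)\{ε} to FOLLOW(B); if β nullable, add FOLLOW(A).
FOLLOW(A) = {$}


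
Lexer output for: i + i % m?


Scan left to right, longest-match per lexeme
Tokens: ID(i), OP(+), ID(i), OP(%), ID(m)


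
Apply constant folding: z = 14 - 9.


14 - 9 = 5 at compile time
Optimized: z = 5


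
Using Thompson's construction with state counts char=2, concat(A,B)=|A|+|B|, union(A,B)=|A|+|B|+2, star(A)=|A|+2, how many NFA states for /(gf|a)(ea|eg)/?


Syntax tree has 7 char leaf(s), 2 union(s), 0 star(s)
chars contribute 7×2 = 14; each union adds +2; each star adds +2
Total: 14 + 4 + 0 = 18 states


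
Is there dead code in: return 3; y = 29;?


statement follows a return and is unreachable
Dead: 'y = 29'


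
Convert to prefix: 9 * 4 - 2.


left-to-right (same/higher precedence on left): tree is (- (* 9 4) 2)
Prefix: - * 9 4 2


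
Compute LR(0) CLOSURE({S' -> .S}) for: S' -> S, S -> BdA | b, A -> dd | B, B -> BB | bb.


Start: S' -> .S
For each item with dot before a nonterminal B, add B -> .γ for every B-production
Closure: [S' -> .S, S -> .BdA, S -> .b, B -> .BB, B -> .bb]


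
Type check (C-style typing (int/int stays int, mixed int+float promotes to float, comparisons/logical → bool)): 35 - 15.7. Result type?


Operand types: int - float
Rule: mixed int/float promotes to float; int/int stays int
Result type: float


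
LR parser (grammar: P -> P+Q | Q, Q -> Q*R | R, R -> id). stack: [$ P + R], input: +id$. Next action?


'R' (not preceded by Q*) is the handle for Q -> R
Action: reduce (Q -> R)


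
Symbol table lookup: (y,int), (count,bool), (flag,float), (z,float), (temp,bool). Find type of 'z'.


Lookup 'z' → type float


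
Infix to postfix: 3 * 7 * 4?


Left to right (same or higher precedence on left)
Postfix: 3 7 * 4 *


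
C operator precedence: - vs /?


'/' is multiplicative (level 10); '-' is additive (level 9)
Higher level binds tighter
'/' has higher precedence than '-'


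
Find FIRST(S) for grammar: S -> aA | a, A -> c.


Per alternative of S: FIRST(aA) = {a}; FIRST(a) = {a}
FIRST(S) = {a}


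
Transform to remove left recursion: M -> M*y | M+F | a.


Left-recursive alternatives: M*y, M+F; non-recursive: a
Introduce M': M -> aM', M' -> *yM' | +FM' | ε


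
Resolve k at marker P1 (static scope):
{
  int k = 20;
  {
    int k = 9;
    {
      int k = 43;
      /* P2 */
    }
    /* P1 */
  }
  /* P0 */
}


k declared in the same block as P1
k = 9


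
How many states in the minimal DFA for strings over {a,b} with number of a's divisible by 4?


Track (count of a) mod 4: states 0..3, accept at 0
Minimal DFA: 4 states


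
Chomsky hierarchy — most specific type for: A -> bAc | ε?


Single nonterminal LHS, but b^n c^n is not regular
Classification: Type 2 (Context-Free)


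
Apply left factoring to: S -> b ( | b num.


Common prefix: 'b'
Factored: S -> b S', S' -> ( | num


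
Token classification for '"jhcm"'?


Pattern: double-quoted sequence
Type: STRING_LITERAL


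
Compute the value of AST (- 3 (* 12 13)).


Evaluate inner: (* 12 13) = 156
Evaluate root: (- 3 156) = -153
Result: -153


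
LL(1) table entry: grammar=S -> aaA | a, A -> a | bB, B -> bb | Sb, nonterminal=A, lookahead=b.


For [A, b]: 'b' ∈ FIRST(bB)
Entry: A -> bB


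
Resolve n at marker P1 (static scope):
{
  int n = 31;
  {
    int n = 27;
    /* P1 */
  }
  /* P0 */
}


n declared in the same block as P1
n = 27


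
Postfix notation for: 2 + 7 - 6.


Left to right (same or higher precedence on left)
Postfix: 2 7 + 6 -


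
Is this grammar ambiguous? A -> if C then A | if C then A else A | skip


dangling else: 'if C then if C then skip else skip' parses two ways
Ambiguous


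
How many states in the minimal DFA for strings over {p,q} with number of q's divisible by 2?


Track (count of q) mod 2: states 0..1, accept at 0
Minimal DFA: 2 states


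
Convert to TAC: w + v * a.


Break into single-operator statements:
t1 = v * a
t2 = w + t1


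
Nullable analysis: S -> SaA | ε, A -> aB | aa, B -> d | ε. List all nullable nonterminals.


A nonterminal is nullable iff some alternative derives ε (directly, or every symbol in it is nullable)
Nullable: {B, S}


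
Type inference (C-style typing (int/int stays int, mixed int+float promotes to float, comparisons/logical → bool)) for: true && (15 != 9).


Operand types: bool && bool
Rule: logical operators take bool operands and yield bool
Result type: bool


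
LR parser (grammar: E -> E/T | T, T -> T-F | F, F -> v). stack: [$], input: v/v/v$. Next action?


no handle on stack; shift 'v'
Action: shift


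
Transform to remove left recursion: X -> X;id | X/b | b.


Left-recursive alternatives: X;id, X/b; non-recursive: b
Introduce X': X -> bX', X' -> ;idX' | /bX' | ε


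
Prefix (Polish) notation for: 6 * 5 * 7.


left-to-right (same/higher precedence on left): tree is (* (* 6 5) 7)
Prefix: * * 6 5 7


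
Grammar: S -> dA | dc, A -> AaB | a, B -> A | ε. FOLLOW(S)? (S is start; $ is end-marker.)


$ ∈ FOLLOW(S). For each A -> αBβ: add FIRST(β)\{ε} to FOLLOW(B); if β nullable, add FOLLOW(A).
FOLLOW(S) = {$}


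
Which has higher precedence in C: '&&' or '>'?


'>' is relational (level 7); '&&' is logical AND (level 2)
Higher level binds tighter
'>' has higher precedence than '&&'


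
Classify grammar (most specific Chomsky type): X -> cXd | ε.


Single nonterminal LHS, but c^n d^n is not regular
Classification: Type 2 (Context-Free)


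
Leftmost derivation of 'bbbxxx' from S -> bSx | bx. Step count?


Derivation: S => bSx => bbSxx => bbbxxx
Steps: 3


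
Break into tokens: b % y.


Scan left to right, longest-match per lexeme
Tokens: ID(b), OP(%), ID(y)


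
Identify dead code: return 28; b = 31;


statement follows a return and is unreachable
Dead: 'b = 31'


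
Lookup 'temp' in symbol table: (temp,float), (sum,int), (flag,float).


Lookup 'temp' → type float


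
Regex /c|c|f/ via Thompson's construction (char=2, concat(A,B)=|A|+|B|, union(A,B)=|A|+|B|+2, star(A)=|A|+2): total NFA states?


Syntax tree has 3 char leaf(s), 2 union(s), 0 star(s)
chars contribute 3×2 = 6; each union adds +2; each star adds +2
Total: 6 + 4 + 0 = 10 states


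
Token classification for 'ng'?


Pattern: letter/underscore followed by alphanumerics, not a keyword
Type: IDENTIFIER


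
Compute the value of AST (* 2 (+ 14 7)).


Evaluate inner: (+ 14 7) = 21
Evaluate root: (* 2 21) = 42
Result: 42


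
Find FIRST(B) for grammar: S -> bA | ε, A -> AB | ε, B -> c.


Per alternative of B: FIRST(c) = {c}
FIRST(B) = {c}


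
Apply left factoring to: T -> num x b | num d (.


Common prefix: 'num'
Factored: T -> num T', T' -> x b | d (


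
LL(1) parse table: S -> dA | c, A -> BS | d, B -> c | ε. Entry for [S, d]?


For [S, d]: 'd' ∈ FIRST(dA)
Entry: S -> dA


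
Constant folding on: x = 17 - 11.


17 - 11 = 6 at compile time
Optimized: x = 6


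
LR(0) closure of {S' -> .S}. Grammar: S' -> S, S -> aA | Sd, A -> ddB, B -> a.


Start: S' -> .S
For each item with dot before a nonterminal B, add B -> .γ for every B-production
Closure: [S' -> .S, S -> .aA, S -> .Sd]


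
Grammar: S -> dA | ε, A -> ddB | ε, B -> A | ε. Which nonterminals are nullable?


A nonterminal is nullable iff some alternative derives ε (directly, or every symbol in it is nullable)
Nullable: {A, B, S}


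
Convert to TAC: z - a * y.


Break into single-operator statements:
t1 = a * y
t2 = z - t1


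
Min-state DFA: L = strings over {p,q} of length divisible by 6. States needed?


Track length mod 6: states 0..5, accept at 0
Minimal DFA: 6 states


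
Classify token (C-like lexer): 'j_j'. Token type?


Pattern: letter/underscore followed by alphanumerics, not a keyword
Type: IDENTIFIER


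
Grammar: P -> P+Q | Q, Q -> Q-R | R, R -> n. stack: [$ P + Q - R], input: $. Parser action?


handle 'Q-R' on top
Action: reduce (Q -> Q-R)


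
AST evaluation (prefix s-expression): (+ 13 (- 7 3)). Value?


Evaluate inner: (- 7 3) = 4
Evaluate root: (+ 13 4) = 17
Result: 17


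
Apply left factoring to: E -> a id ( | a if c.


Common prefix: 'a'
Factored: E -> a E', E' -> id ( | if c


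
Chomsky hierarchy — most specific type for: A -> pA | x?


Right-linear: every RHS is a terminal or a terminal followed by one nonterminal
Classification: Type 3 (Regular)


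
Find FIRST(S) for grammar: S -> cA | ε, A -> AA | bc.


Per alternative of S: FIRST(cA) = {c}; FIRST(ε) = {ε}
FIRST(S) = {c, ε}


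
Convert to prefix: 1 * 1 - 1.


left-to-right (same/higher precedence on left): tree is (- (* 1 1) 1)
Prefix: - * 1 1 1


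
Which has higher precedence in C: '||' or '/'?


'/' is multiplicative (level 10); '||' is logical OR (level 1)
Higher level binds tighter
'/' has higher precedence than '||'


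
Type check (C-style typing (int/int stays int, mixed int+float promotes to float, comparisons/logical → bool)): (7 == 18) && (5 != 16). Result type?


Operand types: bool && bool
Rule: logical operators take bool operands and yield bool
Result type: bool


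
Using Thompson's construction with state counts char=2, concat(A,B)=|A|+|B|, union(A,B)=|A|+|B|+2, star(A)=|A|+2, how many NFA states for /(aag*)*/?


Syntax tree has 3 char leaf(s), 0 union(s), 2 star(s)
chars contribute 3×2 = 6; each union adds +2; each star adds +2
Total: 6 + 0 + 4 = 10 states


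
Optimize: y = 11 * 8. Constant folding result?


11 * 8 = 88 at compile time
Optimized: y = 88


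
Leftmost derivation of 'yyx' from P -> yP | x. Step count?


Derivation: P => yP => yyP => yyx
Steps: 3


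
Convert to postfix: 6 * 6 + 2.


Left to right (same or higher precedence on left)
Postfix: 6 6 * 2 +


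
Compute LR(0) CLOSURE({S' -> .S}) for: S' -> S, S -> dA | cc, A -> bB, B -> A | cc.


Start: S' -> .S
For each item with dot before a nonterminal B, add B -> .γ for every B-production
Closure: [S' -> .S, S -> .dA, S -> .cc]


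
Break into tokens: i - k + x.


Scan left to right, longest-match per lexeme
Tokens: ID(i), OP(-), ID(k), OP(+), ID(x)


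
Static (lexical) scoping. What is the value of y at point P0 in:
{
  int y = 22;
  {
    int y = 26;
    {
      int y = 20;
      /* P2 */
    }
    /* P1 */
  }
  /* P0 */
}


y declared in the same block as P0
y = 22


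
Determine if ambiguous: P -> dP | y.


right-linear, alternatives start with distinct terminals 'd' vs 'y': unique leftmost derivation
Unambiguous


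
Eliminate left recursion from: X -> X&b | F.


Left-recursive alternatives: X&b; non-recursive: F
Introduce X': X -> FX', X' -> &bX' | ε


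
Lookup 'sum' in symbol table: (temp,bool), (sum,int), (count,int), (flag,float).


Lookup 'sum' → type int


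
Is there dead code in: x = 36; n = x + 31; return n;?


x is read by n's definition; n is returned
No dead code


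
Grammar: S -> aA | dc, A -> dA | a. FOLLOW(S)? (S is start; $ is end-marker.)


$ ∈ FOLLOW(S). For each A -> αBβ: add FIRST(β)\{ε} to FOLLOW(B); if β nullable, add FOLLOW(A).
FOLLOW(S) = {$}


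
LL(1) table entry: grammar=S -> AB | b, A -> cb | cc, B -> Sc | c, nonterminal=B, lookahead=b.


For [B, b]: 'b' ∈ FIRST(Sc)
Entry: B -> Sc


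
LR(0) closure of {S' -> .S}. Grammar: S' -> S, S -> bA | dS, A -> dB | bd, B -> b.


Start: S' -> .S
For each item with dot before a nonterminal B, add B -> .γ for every B-production
Closure: [S' -> .S, S -> .bA, S -> .dS]


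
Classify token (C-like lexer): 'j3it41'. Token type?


Pattern: letter/underscore followed by alphanumerics, not a keyword
Type: IDENTIFIER


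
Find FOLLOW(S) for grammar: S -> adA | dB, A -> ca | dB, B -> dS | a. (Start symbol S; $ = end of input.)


$ ∈ FOLLOW(S). For each A -> αBβ: add FIRST(β)\{ε} to FOLLOW(B); if β nullable, add FOLLOW(A).
FOLLOW(S) = {$}


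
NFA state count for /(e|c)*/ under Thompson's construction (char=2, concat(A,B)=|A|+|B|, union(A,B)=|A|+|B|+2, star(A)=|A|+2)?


Syntax tree has 2 char leaf(s), 1 union(s), 1 star(s)
chars contribute 2×2 = 4; each union adds +2; each star adds +2
Total: 4 + 2 + 2 = 8 states


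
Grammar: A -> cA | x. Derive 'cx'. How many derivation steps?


Derivation: A => cA => cx
Steps: 2


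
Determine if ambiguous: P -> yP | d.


right-linear, alternatives start with distinct terminals 'y' vs 'd': unique leftmost derivation
Unambiguous


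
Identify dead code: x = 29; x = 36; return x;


first assignment to x is overwritten before any read
Dead: 'x = 29'


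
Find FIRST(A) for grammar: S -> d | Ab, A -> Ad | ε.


Per alternative of A: FIRST(Ad) = {d}; FIRST(ε) = {ε}
FIRST(A) = {d, ε}


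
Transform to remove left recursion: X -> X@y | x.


Left-recursive alternatives: X@y; non-recursive: x
Introduce X': X -> xX', X' -> @yX' | ε


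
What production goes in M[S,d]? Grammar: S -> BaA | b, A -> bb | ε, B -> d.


For [S, d]: 'd' ∈ FIRST(BaA)
Entry: S -> BaA


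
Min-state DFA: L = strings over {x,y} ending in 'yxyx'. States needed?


Track the longest suffix of input matching a prefix of 'yxyx': 5 classes (prefixes of length 0..4)
Minimal DFA: 5 states


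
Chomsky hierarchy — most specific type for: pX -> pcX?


LHS has context (more than one symbol) and |LHS| ≤ |RHS|
Classification: Type 1 (Context-Sensitive)


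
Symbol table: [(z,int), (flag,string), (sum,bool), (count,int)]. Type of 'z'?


Lookup 'z' → type int


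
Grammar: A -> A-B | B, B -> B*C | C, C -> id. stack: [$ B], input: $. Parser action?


lookahead ∉ {*} so B won't extend; reduce A -> B
Action: reduce (A -> B)


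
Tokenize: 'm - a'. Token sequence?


Scan left to right, longest-match per lexeme
Tokens: ID(m), OP(-), ID(a)


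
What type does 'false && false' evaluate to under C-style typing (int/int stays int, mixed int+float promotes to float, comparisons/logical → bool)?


Operand types: bool && bool
Rule: logical operators take bool operands and yield bool
Result type: bool


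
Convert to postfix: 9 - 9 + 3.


Left to right (same or higher precedence on left)
Postfix: 9 9 - 3 +


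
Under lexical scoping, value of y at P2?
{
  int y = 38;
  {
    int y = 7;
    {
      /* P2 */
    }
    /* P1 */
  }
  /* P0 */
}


P2's block does not declare y; resolves to the enclosing declaration at depth 1
y = 7


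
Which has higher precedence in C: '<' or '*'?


'*' is multiplicative (level 10); '<' is relational (level 7)
Higher level binds tighter
'*' has higher precedence than '<'


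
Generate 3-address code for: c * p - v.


Break into single-operator statements:
t1 = c * p
t2 = t1 - v


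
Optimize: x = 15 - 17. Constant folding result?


15 - 17 = -2 at compile time
Optimized: x = -2


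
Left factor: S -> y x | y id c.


Common prefix: 'y'
Factored: S -> y S', S' -> x | id c


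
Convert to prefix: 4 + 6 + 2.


left-to-right (same/higher precedence on left): tree is (+ (+ 4 6) 2)
Prefix: + + 4 6 2


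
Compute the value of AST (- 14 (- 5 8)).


Evaluate inner: (- 5 8) = -3
Evaluate root: (- 14 -3) = 17
Result: 17


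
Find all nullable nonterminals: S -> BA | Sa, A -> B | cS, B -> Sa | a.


A nonterminal is nullable iff some alternative derives ε (directly, or every symbol in it is nullable)
Nullable: {}


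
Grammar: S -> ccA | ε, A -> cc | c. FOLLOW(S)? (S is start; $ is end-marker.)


$ ∈ FOLLOW(S). For each A -> αBβ: add FIRST(β)\{ε} to FOLLOW(B); if β nullable, add FOLLOW(A).
FOLLOW(S) = {$}


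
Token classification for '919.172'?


Pattern: digits with a decimal point
Type: FLOAT_LITERAL


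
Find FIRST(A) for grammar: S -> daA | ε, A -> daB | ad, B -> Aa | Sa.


Per alternative of A: FIRST(daB) = {d}; FIRST(ad) = {a}
FIRST(A) = {a, d}


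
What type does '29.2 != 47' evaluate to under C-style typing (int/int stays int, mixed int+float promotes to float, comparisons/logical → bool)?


Operand types: float != int
Rule: comparison yields bool
Result type: bool


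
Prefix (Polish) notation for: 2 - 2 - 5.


left-to-right (same/higher precedence on left): tree is (- (- 2 2) 5)
Prefix: - - 2 2 5


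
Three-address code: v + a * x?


Break into single-operator statements:
t1 = a * x
t2 = v + t1


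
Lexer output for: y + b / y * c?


Scan left to right, longest-match per lexeme
Tokens: ID(y), OP(+), ID(b), OP(/), ID(y), OP(*), ID(c)


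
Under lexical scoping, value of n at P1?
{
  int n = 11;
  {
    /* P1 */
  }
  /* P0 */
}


P1's block does not declare n; resolves to the enclosing declaration at depth 0
n = 11


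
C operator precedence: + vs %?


'%' is multiplicative (level 10); '+' is additive (level 9)
Higher level binds tighter
'%' has higher precedence than '+'


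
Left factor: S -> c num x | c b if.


Common prefix: 'c'
Factored: S -> c S', S' -> num x | b if


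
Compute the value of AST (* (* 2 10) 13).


Evaluate inner: (* 2 10) = 20
Evaluate root: (* 20 13) = 260
Result: 260


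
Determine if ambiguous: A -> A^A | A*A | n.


'n^n*n' has two parse trees (no precedence encoded between ^ and *)
Ambiguous


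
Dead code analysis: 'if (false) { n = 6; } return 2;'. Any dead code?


condition is constant false, so the whole block is unreachable
Dead: 'if (false) { n = 6; }'


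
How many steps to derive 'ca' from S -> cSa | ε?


Derivation: S => cSa => ca
Steps: 2


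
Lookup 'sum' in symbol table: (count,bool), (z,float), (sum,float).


Lookup 'sum' → type float


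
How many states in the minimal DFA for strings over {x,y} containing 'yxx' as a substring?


KMP-style automaton: 3 progress states + 1 absorbing accept = 4
Minimal DFA: 4 states


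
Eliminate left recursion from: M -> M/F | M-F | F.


Left-recursive alternatives: M/F, M-F; non-recursive: F
Introduce M': M -> FM', M' -> /FM' | -FM' | ε


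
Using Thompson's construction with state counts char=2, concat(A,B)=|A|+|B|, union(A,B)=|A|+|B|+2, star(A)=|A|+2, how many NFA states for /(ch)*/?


Syntax tree has 2 char leaf(s), 0 union(s), 1 star(s)
chars contribute 2×2 = 4; each union adds +2; each star adds +2
Total: 4 + 0 + 2 = 6 states


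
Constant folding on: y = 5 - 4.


5 - 4 = 1 at compile time
Optimized: y = 1


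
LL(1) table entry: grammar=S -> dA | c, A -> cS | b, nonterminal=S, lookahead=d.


For [S, d]: 'd' ∈ FIRST(dA)
Entry: S -> dA


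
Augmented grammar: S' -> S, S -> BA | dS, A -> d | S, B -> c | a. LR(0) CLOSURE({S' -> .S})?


Start: S' -> .S
For each item with dot before a nonterminal B, add B -> .γ for every B-production
Closure: [S' -> .S, S -> .BA, S -> .dS, B -> .c, B -> .a]


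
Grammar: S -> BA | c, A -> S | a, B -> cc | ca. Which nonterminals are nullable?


A nonterminal is nullable iff some alternative derives ε (directly, or every symbol in it is nullable)
Nullable: {}


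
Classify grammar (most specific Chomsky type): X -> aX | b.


Right-linear: every RHS is a terminal or a terminal followed by one nonterminal
Classification: Type 3 (Regular)


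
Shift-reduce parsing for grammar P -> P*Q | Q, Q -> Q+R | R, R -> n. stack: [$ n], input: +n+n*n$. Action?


'n' on top is the handle for R -> n
Action: reduce (R -> n)


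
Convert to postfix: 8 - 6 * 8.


* has higher precedence, evaluate 6*8 first
Postfix: 8 6 8 * -


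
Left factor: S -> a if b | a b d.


Common prefix: 'a'
Factored: S -> a S', S' -> if b | b d


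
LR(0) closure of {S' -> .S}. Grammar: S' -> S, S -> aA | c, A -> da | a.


Start: S' -> .S
For each item with dot before a nonterminal B, add B -> .γ for every B-production
Closure: [S' -> .S, S -> .aA, S -> .c]


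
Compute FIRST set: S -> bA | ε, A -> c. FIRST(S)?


Per alternative of S: FIRST(bA) = {b}; FIRST(ε) = {ε}
FIRST(S) = {b, ε}


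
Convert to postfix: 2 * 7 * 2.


Left to right (same or higher precedence on left)
Postfix: 2 7 * 2 *


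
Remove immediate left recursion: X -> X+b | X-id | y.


Left-recursive alternatives: X+b, X-id; non-recursive: y
Introduce X': X -> yX', X' -> +bX' | -idX' | ε


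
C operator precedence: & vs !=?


'!=' is equality (level 6); '&' is bitwise AND (level 5)
Higher level binds tighter
'!=' has higher precedence than '&'


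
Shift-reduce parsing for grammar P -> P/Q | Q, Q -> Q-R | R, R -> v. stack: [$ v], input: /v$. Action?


'v' on top is the handle for R -> v
Action: reduce (R -> v)


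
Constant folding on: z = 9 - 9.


9 - 9 = 0 at compile time
Optimized: z = 0


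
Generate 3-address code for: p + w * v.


Break into single-operator statements:
t1 = w * v
t2 = p + t1


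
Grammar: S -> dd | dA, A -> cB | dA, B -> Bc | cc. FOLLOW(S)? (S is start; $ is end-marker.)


$ ∈ FOLLOW(S). For each A -> αBβ: add FIRST(β)\{ε} to FOLLOW(B); if β nullable, add FOLLOW(A).
FOLLOW(S) = {$}


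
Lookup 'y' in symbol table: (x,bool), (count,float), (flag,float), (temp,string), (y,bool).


Lookup 'y' → type bool


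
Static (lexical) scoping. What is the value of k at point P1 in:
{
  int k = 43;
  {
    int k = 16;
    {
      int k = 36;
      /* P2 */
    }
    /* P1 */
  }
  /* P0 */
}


k declared in the same block as P1
k = 16


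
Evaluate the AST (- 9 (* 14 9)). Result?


Evaluate inner: (* 14 9) = 126
Evaluate root: (- 9 126) = -117
Result: -117


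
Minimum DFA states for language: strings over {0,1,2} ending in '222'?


Track the longest suffix of input matching a prefix of '222': 4 classes (prefixes of length 0..3)
Minimal DFA: 4 states


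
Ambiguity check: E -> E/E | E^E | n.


'n/n^n' has two parse trees (no precedence encoded between / and ^)
Ambiguous


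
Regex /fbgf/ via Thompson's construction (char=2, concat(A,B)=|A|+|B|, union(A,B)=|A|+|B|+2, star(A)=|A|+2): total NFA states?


Syntax tree has 4 char leaf(s), 0 union(s), 0 star(s)
chars contribute 4×2 = 8; each union adds +2; each star adds +2
Total: 8 + 0 + 0 = 8 states


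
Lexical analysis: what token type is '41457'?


Pattern: digits only
Type: INTEGER_LITERAL


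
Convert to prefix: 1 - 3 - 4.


left-to-right (same/higher precedence on left): tree is (- (- 1 3) 4)
Prefix: - - 1 3 4


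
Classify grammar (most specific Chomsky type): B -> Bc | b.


Left-linear: every RHS is a terminal or one nonterminal followed by a terminal
Classification: Type 3 (Regular)


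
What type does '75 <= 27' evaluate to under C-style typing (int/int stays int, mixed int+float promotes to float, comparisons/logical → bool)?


Operand types: int <= int
Rule: comparison yields bool
Result type: bool


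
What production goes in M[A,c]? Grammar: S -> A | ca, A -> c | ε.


For [A, c]: 'c' ∈ FIRST(c)
Entry: A -> c


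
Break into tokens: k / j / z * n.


Scan left to right, longest-match per lexeme
Tokens: ID(k), OP(/), ID(j), OP(/), ID(z), OP(*), ID(n)


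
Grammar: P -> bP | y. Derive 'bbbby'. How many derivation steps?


Derivation: P => bP => bbP => bbbP => bbbbP => bbbby
Steps: 5


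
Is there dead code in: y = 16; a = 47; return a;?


y is assigned but never read
Dead: 'y = 16'


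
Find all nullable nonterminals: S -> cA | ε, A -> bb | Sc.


A nonterminal is nullable iff some alternative derives ε (directly, or every symbol in it is nullable)
Nullable: {S}


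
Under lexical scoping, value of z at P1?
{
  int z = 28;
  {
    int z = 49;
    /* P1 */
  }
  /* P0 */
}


z declared in the same block as P1
z = 49


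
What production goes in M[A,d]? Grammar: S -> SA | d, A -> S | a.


For [A, d]: 'd' ∈ FIRST(S)
Entry: A -> S


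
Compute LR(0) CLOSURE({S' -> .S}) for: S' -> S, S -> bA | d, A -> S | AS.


Start: S' -> .S
For each item with dot before a nonterminal B, add B -> .γ for every B-production
Closure: [S' -> .S, S -> .bA, S -> .d]


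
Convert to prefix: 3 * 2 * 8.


left-to-right (same/higher precedence on left): tree is (* (* 3 2) 8)
Prefix: * * 3 2 8
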